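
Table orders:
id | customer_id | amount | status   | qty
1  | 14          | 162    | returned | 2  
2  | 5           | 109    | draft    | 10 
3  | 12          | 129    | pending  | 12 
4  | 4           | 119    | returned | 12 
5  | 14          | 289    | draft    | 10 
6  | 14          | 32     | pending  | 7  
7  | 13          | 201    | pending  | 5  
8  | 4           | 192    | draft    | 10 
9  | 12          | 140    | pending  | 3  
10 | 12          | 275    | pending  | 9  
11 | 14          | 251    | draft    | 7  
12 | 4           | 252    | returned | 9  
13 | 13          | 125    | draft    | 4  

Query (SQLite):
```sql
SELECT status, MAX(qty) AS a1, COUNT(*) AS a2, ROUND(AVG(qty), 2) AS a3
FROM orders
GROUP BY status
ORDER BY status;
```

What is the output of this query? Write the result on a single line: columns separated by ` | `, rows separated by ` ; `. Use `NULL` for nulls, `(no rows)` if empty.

draft | 10 | 5 | 8.2 ; pending | 12 | 5 | 7.2 ; returned | 12 | 3 | 7.67

Group orders by status.
Per group compute: MAX(qty), COUNT(*), ROUND(AVG(qty), 2).
  draft: ids {2, 5, 8, 11, 13} → MAX(qty)=10, COUNT(*)=5, ROUND(AVG(qty), 2)=8.2
  pending: ids {3, 6, 7, 9, 10} → MAX(qty)=12, COUNT(*)=5, ROUND(AVG(qty), 2)=7.2
  returned: ids {1, 4, 12} → MAX(qty)=12, COUNT(*)=3, ROUND(AVG(qty), 2)=7.67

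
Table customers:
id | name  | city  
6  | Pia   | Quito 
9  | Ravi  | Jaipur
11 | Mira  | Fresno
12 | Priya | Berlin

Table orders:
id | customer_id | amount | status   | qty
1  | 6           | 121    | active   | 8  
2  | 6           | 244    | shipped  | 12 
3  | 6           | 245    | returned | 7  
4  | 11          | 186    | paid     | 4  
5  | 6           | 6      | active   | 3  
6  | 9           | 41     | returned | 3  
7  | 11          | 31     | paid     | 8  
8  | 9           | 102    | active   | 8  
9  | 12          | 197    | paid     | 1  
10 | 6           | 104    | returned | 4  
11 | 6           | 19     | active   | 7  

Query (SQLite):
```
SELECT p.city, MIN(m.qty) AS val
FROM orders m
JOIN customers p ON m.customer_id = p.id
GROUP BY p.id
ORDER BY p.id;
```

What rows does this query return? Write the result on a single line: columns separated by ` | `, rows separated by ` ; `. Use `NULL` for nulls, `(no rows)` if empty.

Quito | 3 ; Jaipur | 3 ; Fresno | 4 ; Berlin | 1

Join each orders row to its customers via customer_id.
Group joined rows by customers.id; compute MIN(m.qty) per group.
  6: ids {1, 2, 3, 5, 10, 11} → MIN(m.qty)=3
  9: ids {6, 8} → MIN(m.qty)=3
  11: ids {4, 7} → MIN(m.qty)=4
  12: ids {9} → MIN(m.qty)=1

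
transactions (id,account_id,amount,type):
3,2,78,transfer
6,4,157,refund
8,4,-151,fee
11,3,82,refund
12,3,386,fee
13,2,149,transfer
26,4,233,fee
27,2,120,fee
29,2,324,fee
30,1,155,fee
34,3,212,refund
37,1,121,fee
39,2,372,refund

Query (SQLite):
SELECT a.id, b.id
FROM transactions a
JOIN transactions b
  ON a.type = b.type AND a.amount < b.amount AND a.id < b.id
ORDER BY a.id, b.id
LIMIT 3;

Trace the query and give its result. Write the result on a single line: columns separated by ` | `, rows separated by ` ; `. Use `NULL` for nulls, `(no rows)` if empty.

3 | 13 ; 6 | 34 ; 6 | 39

Pairs (a,b) with same type, a.amount < b.amount, a.id < b.id.
type groups: fee:{8,12,26,27,29,30,37} refund:{6,11,34,39} transfer:{3,13}
Ordered by (a.id, b.id); first 3.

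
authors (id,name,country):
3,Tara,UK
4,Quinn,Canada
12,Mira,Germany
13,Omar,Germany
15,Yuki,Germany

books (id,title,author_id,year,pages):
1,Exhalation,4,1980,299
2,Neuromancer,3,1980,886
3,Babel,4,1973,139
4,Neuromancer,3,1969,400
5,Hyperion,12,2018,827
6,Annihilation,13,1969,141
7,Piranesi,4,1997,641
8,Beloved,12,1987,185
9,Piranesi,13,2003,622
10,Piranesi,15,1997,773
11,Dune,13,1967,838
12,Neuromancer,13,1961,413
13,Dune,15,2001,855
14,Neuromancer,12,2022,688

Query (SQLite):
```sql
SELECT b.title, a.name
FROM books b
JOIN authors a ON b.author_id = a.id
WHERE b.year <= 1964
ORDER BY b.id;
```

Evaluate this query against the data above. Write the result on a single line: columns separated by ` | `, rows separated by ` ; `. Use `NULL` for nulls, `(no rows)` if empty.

Neuromancer | Omar

Each books row matches the authors row where author_id = authors.id.
Then keep rows with b.year <= 1964.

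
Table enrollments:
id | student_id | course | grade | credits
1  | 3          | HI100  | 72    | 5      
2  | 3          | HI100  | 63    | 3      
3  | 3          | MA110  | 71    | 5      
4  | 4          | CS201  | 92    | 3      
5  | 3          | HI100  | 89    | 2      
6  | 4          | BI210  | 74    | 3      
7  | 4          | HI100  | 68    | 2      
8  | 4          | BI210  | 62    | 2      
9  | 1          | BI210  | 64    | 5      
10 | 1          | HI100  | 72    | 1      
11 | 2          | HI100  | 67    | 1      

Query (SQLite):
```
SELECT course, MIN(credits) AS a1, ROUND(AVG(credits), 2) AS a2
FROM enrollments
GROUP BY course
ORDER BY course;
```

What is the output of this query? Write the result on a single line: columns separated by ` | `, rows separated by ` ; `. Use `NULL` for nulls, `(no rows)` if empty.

Group enrollments by course.
Per group compute: MIN(credits), ROUND(AVG(credits), 2).
  BI210: ids {6, 8, 9} → MIN(credits)=2, ROUND(AVG(credits), 2)=3.33
  CS201: ids {4} → MIN(credits)=3, ROUND(AVG(credits), 2)=3
  HI100: ids {1, 2, 5, 7, 10, 11} → MIN(credits)=1, ROUND(AVG(credits), 2)=2.33
  MA110: ids {3} → MIN(credits)=5, ROUND(AVG(credits), 2)=5

BI210 | 2 | 3.33 ; CS201 | 3 | 3 ; HI100 | 1 | 2.33 ; MA110 | 5 | 5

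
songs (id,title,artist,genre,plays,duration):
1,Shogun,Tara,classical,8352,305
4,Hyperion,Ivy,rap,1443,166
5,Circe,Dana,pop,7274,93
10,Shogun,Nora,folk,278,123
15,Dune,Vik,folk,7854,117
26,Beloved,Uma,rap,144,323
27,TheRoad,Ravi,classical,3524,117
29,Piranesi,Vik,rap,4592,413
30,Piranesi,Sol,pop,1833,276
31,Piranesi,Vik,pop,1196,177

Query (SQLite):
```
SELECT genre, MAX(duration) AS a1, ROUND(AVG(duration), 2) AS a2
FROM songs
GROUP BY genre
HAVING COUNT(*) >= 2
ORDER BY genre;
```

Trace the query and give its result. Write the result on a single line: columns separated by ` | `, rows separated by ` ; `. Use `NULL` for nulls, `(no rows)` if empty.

Group songs by genre.
Per group compute: MAX(duration), ROUND(AVG(duration), 2).
HAVING: drop groups with fewer than 2 rows.
  classical: ids {1, 27} → MAX(duration)=305, ROUND(AVG(duration), 2)=211
  folk: ids {10, 15} → MAX(duration)=123, ROUND(AVG(duration), 2)=120
  pop: ids {5, 30, 31} → MAX(duration)=276, ROUND(AVG(duration), 2)=182
  rap: ids {4, 26, 29} → MAX(duration)=413, ROUND(AVG(duration), 2)=300.67

classical | 305 | 211 ; folk | 123 | 120 ; pop | 276 | 182 ; rap | 413 | 300.67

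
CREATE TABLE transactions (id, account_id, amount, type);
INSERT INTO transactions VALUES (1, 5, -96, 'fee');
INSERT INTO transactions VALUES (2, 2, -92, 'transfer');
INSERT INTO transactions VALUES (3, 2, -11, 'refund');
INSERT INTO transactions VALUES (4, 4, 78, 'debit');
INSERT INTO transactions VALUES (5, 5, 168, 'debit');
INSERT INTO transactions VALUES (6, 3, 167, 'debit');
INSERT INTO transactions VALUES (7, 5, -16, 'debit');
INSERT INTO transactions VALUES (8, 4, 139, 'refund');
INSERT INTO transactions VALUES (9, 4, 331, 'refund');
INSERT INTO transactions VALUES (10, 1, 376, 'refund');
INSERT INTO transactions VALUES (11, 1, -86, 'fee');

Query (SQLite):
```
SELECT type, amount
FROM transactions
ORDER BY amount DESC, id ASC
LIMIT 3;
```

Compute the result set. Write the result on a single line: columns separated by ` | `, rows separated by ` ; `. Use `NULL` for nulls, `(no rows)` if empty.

Sort by amount desc, tiebreak id asc: (376, id=10), (331, id=9), (168, id=5), (167, id=6), (139, id=8), (78, id=4) …. Take first 3.

refund | 376 ; refund | 331 ; debit | 168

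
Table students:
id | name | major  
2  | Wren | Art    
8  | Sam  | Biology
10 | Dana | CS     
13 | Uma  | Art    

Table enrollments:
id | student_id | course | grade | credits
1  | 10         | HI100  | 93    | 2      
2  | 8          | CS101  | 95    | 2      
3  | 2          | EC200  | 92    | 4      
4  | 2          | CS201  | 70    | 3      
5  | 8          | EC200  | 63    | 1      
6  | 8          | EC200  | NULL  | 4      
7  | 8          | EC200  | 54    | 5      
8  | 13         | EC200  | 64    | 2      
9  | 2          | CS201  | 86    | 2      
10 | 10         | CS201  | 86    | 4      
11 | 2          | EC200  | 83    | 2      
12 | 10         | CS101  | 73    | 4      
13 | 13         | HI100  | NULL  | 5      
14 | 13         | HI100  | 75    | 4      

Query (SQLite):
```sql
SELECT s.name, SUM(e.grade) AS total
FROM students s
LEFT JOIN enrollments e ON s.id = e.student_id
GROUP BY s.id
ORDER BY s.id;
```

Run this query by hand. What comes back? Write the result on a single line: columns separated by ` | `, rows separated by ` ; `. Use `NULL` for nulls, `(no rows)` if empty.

LEFT JOIN keeps every students row; unmatched ones get NULL for enrollments columns.
Group by students.id and compute SUM(e.grade). SUM over an all-NULL group is NULL.
  2: ids {3, 4, 9, 11} → SUM(e.grade)=331
  8: ids {2, 5, 6, 7} → SUM(e.grade)=212
  10: ids {1, 10, 12} → SUM(e.grade)=252
  13: ids {8, 13, 14} → SUM(e.grade)=139

Wren | 331 ; Sam | 212 ; Dana | 252 ; Uma | 139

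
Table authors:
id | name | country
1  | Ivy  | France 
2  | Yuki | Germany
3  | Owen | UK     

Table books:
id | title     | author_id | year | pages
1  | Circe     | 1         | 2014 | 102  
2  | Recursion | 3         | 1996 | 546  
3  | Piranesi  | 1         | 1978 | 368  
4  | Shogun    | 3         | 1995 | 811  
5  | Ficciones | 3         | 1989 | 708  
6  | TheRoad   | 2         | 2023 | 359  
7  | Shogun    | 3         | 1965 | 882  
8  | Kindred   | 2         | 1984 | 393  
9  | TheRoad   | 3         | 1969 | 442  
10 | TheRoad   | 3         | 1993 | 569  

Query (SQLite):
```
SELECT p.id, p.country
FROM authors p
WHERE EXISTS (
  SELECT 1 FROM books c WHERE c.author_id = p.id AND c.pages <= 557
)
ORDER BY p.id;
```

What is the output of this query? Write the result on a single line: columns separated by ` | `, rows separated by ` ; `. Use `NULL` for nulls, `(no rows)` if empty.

1 | France ; 2 | Germany ; 3 | UK

For each authors row, check whether any books with matching author_id has pages <= 557.
Keep rows where that is true.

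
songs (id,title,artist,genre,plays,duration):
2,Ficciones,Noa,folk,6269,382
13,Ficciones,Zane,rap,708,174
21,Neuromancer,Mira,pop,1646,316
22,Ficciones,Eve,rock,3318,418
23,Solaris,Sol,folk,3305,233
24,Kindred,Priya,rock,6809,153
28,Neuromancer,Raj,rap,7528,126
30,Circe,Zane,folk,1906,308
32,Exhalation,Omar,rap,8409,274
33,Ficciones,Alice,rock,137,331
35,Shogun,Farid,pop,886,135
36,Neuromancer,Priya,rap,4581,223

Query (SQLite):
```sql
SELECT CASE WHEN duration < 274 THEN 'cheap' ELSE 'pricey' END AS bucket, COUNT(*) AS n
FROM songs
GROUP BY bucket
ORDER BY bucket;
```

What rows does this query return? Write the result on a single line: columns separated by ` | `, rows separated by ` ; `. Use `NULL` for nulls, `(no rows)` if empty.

Bucket rows by duration < 274 → 'cheap' else 'pricey'; count each bucket.

cheap | 6 ; pricey | 6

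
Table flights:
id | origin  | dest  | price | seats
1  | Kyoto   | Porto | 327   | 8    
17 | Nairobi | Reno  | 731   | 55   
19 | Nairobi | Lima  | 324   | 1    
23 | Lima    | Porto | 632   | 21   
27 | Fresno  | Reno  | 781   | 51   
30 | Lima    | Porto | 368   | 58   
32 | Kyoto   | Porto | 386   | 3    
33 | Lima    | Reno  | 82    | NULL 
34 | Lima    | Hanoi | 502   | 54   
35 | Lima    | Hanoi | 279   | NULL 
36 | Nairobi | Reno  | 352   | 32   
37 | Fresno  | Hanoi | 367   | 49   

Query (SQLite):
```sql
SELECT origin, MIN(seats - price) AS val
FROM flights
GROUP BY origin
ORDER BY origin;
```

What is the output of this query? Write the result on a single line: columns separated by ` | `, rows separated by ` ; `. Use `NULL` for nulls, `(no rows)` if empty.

Fresno | -730 ; Kyoto | -383 ; Lima | -611 ; Nairobi | -676

For each row compute seats - price.
Group by origin; take MIN of the expression per group.
  Fresno: ids {27, 37} → MIN(seats - price)=-730
  Kyoto: ids {1, 32} → MIN(seats - price)=-383
  Lima: ids {23, 30, 33, 34, 35} → MIN(seats - price)=-611
  Nairobi: ids {17, 19, 36} → MIN(seats - price)=-676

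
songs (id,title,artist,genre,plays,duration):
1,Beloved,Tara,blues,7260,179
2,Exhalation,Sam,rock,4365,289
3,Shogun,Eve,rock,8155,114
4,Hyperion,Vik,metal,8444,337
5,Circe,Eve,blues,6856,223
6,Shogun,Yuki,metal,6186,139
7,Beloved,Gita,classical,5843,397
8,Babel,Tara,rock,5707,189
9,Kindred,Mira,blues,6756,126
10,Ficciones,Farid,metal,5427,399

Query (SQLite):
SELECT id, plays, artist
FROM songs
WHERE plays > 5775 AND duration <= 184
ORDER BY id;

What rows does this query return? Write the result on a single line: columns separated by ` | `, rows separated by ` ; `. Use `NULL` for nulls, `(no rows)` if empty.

plays > 5775: ids {1, 3, 4, 5, 6, 7, 9}
duration <= 184: ids {1, 3, 6, 9}
Combine with AND.

1 | 7260 | Tara ; 3 | 8155 | Eve ; 6 | 6186 | Yuki ; 9 | 6756 | Mira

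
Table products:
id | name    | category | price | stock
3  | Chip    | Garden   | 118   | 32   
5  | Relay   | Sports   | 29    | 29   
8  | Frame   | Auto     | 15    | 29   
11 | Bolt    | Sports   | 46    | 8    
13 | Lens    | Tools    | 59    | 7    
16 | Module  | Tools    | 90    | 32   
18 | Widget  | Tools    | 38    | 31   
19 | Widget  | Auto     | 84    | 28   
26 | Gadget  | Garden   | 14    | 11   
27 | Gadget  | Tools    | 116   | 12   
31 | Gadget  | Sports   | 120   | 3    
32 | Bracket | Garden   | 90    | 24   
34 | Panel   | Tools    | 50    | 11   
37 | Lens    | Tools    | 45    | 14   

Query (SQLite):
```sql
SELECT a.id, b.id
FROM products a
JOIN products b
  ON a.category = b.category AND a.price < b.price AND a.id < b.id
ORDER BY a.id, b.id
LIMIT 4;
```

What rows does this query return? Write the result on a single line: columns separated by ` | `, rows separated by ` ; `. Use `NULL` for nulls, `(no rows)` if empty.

Pairs (a,b) with same category, a.price < b.price, a.id < b.id.
category groups: Auto:{8,19} Garden:{3,26,32} Sports:{5,11,31} Tools:{13,16,18,27,34,37}
Ordered by (a.id, b.id); first 4.

5 | 11 ; 5 | 31 ; 8 | 19 ; 11 | 31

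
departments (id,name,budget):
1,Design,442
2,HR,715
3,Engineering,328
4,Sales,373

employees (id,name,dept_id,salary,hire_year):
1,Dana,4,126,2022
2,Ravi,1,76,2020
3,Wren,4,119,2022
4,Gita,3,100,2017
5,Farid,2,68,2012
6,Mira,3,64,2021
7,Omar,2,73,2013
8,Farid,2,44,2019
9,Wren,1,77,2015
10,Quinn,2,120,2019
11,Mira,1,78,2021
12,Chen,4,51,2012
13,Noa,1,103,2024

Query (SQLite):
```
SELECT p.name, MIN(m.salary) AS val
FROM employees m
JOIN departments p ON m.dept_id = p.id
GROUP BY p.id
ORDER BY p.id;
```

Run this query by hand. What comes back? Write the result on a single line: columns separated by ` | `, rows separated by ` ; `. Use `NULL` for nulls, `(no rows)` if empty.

Design | 76 ; HR | 44 ; Engineering | 64 ; Sales | 51

Join each employees row to its departments via dept_id.
Group joined rows by departments.id; compute MIN(m.salary) per group.
  1: ids {2, 9, 11, 13} → MIN(m.salary)=76
  2: ids {5, 7, 8, 10} → MIN(m.salary)=44
  3: ids {4, 6} → MIN(m.salary)=64
  4: ids {1, 3, 12} → MIN(m.salary)=51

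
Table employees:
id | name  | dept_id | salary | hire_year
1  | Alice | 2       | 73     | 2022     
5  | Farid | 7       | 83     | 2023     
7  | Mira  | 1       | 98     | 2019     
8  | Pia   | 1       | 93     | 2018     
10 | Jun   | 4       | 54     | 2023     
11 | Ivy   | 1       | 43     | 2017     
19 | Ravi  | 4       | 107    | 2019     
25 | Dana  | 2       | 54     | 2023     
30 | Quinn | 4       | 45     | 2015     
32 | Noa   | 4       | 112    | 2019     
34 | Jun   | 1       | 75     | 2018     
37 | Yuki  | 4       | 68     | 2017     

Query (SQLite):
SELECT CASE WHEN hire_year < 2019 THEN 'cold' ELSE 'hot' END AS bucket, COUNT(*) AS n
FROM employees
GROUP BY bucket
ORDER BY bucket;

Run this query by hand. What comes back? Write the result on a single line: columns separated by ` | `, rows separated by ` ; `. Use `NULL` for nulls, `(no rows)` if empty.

Bucket rows by hire_year < 2019 → 'cold' else 'hot'; count each bucket.

cold | 5 ; hot | 7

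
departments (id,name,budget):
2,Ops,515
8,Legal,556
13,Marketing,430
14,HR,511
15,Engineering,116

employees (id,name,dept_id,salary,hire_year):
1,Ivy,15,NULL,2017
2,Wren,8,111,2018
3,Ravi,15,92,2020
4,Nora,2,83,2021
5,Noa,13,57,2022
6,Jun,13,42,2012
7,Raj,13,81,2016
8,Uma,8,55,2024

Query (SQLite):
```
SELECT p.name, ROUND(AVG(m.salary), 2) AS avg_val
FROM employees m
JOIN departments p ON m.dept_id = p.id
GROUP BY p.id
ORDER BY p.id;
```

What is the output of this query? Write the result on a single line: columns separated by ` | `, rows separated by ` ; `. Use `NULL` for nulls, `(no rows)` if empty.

Ops | 83 ; Legal | 83 ; Marketing | 60 ; Engineering | 92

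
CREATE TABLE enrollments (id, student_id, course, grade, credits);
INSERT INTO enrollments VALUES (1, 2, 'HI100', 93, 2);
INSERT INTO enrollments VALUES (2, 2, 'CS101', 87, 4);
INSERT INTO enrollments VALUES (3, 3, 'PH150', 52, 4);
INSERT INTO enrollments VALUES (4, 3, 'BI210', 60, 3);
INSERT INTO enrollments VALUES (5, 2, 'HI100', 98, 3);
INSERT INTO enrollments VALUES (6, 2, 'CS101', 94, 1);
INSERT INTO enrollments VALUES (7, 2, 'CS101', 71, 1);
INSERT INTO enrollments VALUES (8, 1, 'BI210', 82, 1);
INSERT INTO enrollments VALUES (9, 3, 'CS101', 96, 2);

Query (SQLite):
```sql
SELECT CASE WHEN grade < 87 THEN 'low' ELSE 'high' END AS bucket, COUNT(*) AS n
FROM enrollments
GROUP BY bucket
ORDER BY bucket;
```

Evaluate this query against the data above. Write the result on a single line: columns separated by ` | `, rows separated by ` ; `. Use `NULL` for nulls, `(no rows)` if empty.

high | 5 ; low | 4

Bucket rows by grade < 87 → 'low' else 'high'; count each bucket.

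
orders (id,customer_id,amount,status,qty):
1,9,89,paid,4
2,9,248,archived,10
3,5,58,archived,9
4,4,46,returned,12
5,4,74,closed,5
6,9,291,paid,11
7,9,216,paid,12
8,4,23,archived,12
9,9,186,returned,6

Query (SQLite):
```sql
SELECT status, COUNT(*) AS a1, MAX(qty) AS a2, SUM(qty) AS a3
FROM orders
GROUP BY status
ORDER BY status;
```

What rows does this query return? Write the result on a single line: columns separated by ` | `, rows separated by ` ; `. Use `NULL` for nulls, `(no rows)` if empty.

Group orders by status.
Per group compute: COUNT(*), MAX(qty), SUM(qty).
  archived: ids {2, 3, 8} → COUNT(*)=3, MAX(qty)=12, SUM(qty)=31
  closed: ids {5} → COUNT(*)=1, MAX(qty)=5, SUM(qty)=5
  paid: ids {1, 6, 7} → COUNT(*)=3, MAX(qty)=12, SUM(qty)=27
  returned: ids {4, 9} → COUNT(*)=2, MAX(qty)=12, SUM(qty)=18

archived | 3 | 12 | 31 ; closed | 1 | 5 | 5 ; paid | 3 | 12 | 27 ; returned | 2 | 12 | 18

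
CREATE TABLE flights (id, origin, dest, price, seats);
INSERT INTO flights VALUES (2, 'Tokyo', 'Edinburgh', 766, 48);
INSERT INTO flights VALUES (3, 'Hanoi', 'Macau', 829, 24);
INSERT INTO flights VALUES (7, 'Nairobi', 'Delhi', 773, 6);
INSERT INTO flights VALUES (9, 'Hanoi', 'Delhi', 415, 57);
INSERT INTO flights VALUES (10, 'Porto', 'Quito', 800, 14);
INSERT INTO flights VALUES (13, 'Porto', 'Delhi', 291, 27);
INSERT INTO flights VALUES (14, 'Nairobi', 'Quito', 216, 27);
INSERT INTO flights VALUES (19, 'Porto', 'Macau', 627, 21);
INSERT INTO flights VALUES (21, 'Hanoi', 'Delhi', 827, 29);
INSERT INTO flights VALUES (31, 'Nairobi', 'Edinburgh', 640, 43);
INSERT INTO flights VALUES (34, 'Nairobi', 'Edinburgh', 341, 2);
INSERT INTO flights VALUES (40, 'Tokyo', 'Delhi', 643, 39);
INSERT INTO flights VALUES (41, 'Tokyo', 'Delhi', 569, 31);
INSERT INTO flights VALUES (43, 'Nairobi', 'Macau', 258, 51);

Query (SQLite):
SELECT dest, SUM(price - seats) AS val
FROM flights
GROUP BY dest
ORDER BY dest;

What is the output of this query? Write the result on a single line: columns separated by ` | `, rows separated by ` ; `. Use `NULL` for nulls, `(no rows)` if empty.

Delhi | 3329 ; Edinburgh | 1654 ; Macau | 1618 ; Quito | 975

For each row compute price - seats.
Group by dest; take SUM of the expression per group.
  Delhi: ids {7, 9, 13, 21, 40, 41} → SUM(price - seats)=3329
  Edinburgh: ids {2, 31, 34} → SUM(price - seats)=1654
  Macau: ids {3, 19, 43} → SUM(price - seats)=1618
  Quito: ids {10, 14} → SUM(price - seats)=975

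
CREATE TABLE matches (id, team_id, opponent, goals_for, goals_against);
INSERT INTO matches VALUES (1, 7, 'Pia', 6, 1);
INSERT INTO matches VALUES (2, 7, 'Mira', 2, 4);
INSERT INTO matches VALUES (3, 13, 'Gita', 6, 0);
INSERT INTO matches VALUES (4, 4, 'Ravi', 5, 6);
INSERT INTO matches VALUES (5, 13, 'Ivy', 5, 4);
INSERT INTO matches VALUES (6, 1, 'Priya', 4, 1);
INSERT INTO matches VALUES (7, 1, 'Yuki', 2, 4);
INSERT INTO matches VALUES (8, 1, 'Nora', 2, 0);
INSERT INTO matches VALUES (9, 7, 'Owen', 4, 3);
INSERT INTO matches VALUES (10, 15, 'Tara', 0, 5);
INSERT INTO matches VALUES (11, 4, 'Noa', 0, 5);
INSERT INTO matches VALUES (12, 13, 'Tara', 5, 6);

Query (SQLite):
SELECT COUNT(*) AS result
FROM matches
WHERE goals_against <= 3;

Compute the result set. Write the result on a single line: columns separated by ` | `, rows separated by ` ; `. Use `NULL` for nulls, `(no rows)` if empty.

5

Rows where goals_against <= 3 → goals_against values: [1, 0, 1, 0, 3].
COUNT(*) counts rows → 5.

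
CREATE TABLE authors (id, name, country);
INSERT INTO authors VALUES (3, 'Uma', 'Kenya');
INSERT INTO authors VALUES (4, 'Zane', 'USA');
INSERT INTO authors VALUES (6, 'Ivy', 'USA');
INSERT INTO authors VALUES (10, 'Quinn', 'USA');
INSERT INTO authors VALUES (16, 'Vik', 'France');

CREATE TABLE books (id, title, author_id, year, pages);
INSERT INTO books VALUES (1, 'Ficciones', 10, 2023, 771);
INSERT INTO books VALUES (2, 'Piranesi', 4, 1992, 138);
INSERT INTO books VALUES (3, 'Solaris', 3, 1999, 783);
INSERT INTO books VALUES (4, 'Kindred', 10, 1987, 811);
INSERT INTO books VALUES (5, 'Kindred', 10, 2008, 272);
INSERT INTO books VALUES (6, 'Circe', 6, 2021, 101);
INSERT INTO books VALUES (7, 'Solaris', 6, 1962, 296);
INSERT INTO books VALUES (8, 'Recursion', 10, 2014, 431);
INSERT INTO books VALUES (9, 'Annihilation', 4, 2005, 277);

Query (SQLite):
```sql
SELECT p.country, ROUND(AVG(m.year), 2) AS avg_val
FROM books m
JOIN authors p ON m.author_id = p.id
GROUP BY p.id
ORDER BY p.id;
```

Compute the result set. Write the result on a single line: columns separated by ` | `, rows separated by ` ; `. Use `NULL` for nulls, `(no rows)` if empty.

Join each books row to its authors via author_id.
Group joined rows by authors.id; compute ROUND(AVG(m.year), 2) per group.
  3: ids {3} → ROUND(AVG(m.year), 2)=1999
  4: ids {2, 9} → ROUND(AVG(m.year), 2)=1998.5
  6: ids {6, 7} → ROUND(AVG(m.year), 2)=1991.5
  10: ids {1, 4, 5, 8} → ROUND(AVG(m.year), 2)=2008

Kenya | 1999 ; USA | 1998.5 ; USA | 1991.5 ; USA | 2008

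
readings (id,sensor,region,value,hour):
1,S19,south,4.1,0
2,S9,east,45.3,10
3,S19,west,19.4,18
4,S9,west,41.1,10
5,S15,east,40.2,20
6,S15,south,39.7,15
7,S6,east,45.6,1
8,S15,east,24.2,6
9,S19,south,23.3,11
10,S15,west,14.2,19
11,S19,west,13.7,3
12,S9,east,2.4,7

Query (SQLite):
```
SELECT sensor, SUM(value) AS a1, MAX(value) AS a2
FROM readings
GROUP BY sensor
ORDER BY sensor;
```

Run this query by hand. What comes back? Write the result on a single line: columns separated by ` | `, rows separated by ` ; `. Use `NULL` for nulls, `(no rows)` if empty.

S15 | 118.3 | 40.2 ; S19 | 60.5 | 23.3 ; S6 | 45.6 | 45.6 ; S9 | 88.8 | 45.3

Group readings by sensor.
Per group compute: SUM(value), MAX(value).
  S15: ids {5, 6, 8, 10} → SUM(value)=118.3, MAX(value)=40.2
  S19: ids {1, 3, 9, 11} → SUM(value)=60.5, MAX(value)=23.3
  S6: ids {7} → SUM(value)=45.6, MAX(value)=45.6
  S9: ids {2, 4, 12} → SUM(value)=88.8, MAX(value)=45.3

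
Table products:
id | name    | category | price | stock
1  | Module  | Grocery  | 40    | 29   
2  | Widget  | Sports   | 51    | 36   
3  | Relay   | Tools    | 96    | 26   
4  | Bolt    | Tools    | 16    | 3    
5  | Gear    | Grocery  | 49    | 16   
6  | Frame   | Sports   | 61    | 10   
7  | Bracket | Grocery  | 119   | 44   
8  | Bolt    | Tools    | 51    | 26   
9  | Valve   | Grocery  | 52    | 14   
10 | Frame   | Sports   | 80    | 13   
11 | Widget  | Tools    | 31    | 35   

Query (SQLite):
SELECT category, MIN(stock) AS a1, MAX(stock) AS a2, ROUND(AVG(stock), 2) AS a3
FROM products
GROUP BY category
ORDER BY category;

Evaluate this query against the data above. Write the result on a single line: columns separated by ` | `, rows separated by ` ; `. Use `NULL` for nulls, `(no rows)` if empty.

Grocery | 14 | 44 | 25.75 ; Sports | 10 | 36 | 19.67 ; Tools | 3 | 35 | 22.5

Group products by category.
Per group compute: MIN(stock), MAX(stock), ROUND(AVG(stock), 2).
  Grocery: ids {1, 5, 7, 9} → MIN(stock)=14, MAX(stock)=44, ROUND(AVG(stock), 2)=25.75
  Sports: ids {2, 6, 10} → MIN(stock)=10, MAX(stock)=36, ROUND(AVG(stock), 2)=19.67
  Tools: ids {3, 4, 8, 11} → MIN(stock)=3, MAX(stock)=35, ROUND(AVG(stock), 2)=22.5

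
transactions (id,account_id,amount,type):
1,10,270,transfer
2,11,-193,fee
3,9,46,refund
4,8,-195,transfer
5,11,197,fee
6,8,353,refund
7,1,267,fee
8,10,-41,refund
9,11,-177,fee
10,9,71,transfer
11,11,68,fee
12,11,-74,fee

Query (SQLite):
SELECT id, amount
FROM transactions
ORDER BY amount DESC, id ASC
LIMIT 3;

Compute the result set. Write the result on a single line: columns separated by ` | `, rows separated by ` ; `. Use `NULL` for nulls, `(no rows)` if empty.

6 | 353 ; 1 | 270 ; 7 | 267

Sort by amount desc, tiebreak id asc: (353, id=6), (270, id=1), (267, id=7), (197, id=5), (71, id=10), (68, id=11) …. Take first 3.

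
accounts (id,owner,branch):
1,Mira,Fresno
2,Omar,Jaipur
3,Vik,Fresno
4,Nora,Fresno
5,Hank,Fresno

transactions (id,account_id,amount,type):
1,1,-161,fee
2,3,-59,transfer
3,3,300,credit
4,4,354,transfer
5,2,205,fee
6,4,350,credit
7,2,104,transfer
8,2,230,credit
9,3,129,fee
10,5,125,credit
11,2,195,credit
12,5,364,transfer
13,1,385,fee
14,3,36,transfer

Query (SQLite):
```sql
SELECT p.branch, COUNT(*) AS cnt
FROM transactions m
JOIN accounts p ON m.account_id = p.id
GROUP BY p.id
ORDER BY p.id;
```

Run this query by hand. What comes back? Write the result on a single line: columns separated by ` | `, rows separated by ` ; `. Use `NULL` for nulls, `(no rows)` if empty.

Fresno | 2 ; Jaipur | 4 ; Fresno | 4 ; Fresno | 2 ; Fresno | 2

Join each transactions row to its accounts via account_id.
Group joined rows by accounts.id; compute COUNT(*) per group.
  1: ids {1, 13} → COUNT(*)=2
  2: ids {5, 7, 8, 11} → COUNT(*)=4
  3: ids {2, 3, 9, 14} → COUNT(*)=4
  4: ids {4, 6} → COUNT(*)=2
  5: ids {10, 12} → COUNT(*)=2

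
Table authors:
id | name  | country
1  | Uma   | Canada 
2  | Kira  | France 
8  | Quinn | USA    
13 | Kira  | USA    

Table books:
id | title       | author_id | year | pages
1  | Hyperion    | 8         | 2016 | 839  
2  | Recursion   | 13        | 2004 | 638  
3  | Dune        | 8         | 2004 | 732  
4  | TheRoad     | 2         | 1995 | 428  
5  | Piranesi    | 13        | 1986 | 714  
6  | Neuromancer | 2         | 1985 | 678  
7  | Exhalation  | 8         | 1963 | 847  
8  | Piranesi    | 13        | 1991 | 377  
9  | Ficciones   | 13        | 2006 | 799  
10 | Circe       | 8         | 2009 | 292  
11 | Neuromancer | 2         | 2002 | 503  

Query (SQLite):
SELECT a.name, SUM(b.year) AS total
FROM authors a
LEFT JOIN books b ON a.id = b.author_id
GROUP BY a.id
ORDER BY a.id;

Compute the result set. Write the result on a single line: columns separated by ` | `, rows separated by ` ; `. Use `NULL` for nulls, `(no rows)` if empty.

Uma | NULL ; Kira | 5982 ; Quinn | 7992 ; Kira | 7987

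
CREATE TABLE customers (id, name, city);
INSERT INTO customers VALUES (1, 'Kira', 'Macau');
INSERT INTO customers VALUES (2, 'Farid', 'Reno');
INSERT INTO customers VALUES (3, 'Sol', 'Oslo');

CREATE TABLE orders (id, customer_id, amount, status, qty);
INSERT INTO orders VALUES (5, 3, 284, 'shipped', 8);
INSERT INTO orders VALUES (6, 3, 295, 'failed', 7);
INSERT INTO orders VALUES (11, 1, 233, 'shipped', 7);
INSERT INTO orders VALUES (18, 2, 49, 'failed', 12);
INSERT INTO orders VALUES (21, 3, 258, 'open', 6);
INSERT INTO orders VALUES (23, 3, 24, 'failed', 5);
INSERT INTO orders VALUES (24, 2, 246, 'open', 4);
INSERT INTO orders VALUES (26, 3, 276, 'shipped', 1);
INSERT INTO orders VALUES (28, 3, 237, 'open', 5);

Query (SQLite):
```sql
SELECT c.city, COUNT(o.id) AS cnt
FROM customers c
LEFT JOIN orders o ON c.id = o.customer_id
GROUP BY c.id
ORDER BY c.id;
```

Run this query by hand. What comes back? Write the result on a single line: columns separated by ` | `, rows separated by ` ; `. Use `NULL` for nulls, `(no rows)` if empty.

Macau | 1 ; Reno | 2 ; Oslo | 6

LEFT JOIN keeps every customers row; unmatched ones get NULL for orders columns.
Group by customers.id and compute COUNT(o.id). COUNT(col) of an all-NULL group is 0.
  1: ids {11} → COUNT(o.id)=1
  2: ids {18, 24} → COUNT(o.id)=2
  3: ids {5, 6, 21, 23, 26, 28} → COUNT(o.id)=6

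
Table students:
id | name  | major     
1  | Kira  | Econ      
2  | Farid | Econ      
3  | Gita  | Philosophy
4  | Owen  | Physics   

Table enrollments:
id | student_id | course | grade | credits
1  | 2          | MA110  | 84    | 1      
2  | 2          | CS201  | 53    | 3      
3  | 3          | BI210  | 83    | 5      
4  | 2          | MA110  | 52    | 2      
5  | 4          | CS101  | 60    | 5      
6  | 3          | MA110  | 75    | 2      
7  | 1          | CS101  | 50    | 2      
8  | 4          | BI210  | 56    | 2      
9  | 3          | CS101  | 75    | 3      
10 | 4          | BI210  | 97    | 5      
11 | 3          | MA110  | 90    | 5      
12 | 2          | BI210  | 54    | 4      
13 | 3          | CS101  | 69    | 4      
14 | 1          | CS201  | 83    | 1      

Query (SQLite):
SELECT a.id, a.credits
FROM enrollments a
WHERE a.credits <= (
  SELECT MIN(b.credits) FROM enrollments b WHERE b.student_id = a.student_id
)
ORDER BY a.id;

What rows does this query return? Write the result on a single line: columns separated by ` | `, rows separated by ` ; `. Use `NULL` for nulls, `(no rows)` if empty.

For each enrollments row a, compute MIN(credits) over rows sharing a.student_id.
Keep row a if a.credits <= that per-group MIN.
  student_id=1: MIN(credits) = 1
  student_id=2: MIN(credits) = 1
  student_id=3: MIN(credits) = 2
  student_id=4: MIN(credits) = 2

1 | 1 ; 6 | 2 ; 8 | 2 ; 14 | 1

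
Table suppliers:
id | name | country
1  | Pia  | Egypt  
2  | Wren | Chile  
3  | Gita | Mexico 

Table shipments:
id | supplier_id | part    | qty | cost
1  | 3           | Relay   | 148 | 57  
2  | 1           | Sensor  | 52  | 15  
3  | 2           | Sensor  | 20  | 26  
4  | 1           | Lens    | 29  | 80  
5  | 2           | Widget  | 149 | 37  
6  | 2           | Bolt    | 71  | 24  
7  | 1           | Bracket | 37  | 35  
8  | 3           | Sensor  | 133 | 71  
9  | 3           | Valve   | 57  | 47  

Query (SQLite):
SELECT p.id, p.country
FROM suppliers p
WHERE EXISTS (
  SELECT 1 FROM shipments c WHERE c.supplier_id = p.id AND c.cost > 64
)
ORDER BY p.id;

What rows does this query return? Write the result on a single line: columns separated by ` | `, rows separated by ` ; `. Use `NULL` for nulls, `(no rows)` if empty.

1 | Egypt ; 3 | Mexico

For each suppliers row, check whether any shipments with matching supplier_id has cost > 64.
Keep rows where that is true.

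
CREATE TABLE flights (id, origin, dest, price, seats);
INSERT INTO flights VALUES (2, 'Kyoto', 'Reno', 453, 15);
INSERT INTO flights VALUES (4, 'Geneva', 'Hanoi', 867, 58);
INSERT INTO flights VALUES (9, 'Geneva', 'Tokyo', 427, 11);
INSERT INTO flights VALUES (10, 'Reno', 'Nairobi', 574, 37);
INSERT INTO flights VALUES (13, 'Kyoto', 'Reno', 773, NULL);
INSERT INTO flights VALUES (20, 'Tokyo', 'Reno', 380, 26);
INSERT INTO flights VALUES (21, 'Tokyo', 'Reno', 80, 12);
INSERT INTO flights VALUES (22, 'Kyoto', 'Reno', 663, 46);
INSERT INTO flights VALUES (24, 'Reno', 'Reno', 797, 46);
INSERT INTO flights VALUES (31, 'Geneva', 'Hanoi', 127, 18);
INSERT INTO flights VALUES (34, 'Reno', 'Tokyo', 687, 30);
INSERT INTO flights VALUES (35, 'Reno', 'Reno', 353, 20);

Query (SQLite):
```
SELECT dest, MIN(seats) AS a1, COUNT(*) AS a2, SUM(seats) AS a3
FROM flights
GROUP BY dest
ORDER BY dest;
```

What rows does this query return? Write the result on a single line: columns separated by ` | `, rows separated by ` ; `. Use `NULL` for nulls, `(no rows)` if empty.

Hanoi | 18 | 2 | 76 ; Nairobi | 37 | 1 | 37 ; Reno | 12 | 7 | 165 ; Tokyo | 11 | 2 | 41

Group flights by dest.
Per group compute: MIN(seats), COUNT(*), SUM(seats).
  Hanoi: ids {4, 31} → MIN(seats)=18, COUNT(*)=2, SUM(seats)=76
  Nairobi: ids {10} → MIN(seats)=37, COUNT(*)=1, SUM(seats)=37
  Reno: ids {2, 13, 20, 21, 22, 24, 35} → MIN(seats)=12, COUNT(*)=7, SUM(seats)=165
  Tokyo: ids {9, 34} → MIN(seats)=11, COUNT(*)=2, SUM(seats)=41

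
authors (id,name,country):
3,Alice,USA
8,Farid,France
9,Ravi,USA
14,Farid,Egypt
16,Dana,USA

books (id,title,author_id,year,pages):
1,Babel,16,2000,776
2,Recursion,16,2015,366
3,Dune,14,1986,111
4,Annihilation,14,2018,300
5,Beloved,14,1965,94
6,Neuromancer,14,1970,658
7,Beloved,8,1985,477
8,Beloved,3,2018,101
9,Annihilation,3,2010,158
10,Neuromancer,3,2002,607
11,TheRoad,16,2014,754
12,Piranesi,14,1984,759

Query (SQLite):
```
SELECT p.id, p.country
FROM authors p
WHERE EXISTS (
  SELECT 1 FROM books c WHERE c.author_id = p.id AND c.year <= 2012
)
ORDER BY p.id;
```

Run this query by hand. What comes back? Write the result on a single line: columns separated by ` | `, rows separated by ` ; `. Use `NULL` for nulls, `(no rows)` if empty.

For each authors row, check whether any books with matching author_id has year <= 2012.
Keep rows where that is true.

3 | USA ; 8 | France ; 14 | Egypt ; 16 | USA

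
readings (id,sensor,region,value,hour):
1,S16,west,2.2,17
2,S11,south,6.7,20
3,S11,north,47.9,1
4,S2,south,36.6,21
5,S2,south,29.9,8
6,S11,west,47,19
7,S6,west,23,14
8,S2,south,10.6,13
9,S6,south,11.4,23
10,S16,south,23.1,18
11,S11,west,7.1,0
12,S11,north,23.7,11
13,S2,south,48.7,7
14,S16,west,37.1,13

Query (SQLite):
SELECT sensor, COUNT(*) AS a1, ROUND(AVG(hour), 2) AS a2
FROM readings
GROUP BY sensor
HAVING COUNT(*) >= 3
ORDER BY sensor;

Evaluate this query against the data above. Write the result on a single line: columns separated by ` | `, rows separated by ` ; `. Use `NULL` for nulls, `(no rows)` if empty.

S11 | 5 | 10.2 ; S16 | 3 | 16 ; S2 | 4 | 12.25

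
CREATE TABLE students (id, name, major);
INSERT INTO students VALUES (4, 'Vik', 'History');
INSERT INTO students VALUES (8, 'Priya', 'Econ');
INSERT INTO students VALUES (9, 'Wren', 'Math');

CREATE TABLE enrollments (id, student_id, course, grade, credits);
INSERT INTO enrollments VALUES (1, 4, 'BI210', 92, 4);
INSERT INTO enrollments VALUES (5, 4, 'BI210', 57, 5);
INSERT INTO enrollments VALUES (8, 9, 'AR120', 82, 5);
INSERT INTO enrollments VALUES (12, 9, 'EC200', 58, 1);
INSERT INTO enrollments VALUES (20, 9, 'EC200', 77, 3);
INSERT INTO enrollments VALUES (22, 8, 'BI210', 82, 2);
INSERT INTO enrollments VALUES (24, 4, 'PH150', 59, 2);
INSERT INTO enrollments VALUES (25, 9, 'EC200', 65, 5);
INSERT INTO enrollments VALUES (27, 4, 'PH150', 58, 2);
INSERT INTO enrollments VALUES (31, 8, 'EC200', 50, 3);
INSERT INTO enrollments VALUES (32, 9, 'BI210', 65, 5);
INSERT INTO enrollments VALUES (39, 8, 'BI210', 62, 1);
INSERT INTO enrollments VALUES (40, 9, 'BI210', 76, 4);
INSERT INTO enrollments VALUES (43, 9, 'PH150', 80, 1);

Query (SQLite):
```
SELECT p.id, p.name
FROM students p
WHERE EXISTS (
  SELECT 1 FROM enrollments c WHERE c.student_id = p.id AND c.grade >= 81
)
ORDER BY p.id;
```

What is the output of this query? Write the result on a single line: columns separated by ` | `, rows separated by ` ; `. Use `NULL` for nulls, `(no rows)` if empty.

4 | Vik ; 8 | Priya ; 9 | Wren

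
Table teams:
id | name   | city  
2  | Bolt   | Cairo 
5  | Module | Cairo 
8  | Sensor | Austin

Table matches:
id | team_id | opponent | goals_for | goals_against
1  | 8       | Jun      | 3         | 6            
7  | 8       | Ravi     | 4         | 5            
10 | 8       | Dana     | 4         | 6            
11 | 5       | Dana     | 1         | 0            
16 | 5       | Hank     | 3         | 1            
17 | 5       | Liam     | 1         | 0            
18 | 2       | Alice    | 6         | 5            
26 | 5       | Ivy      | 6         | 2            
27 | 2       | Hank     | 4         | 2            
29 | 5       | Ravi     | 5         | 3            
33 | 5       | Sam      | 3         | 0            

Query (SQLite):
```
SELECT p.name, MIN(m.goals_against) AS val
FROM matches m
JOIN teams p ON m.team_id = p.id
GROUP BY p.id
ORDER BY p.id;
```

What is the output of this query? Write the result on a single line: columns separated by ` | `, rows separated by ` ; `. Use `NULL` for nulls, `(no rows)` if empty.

Join each matches row to its teams via team_id.
Group joined rows by teams.id; compute MIN(m.goals_against) per group.
  2: ids {18, 27} → MIN(m.goals_against)=2
  5: ids {11, 16, 17, 26, 29, 33} → MIN(m.goals_against)=0
  8: ids {1, 7, 10} → MIN(m.goals_against)=5

Bolt | 2 ; Module | 0 ; Sensor | 5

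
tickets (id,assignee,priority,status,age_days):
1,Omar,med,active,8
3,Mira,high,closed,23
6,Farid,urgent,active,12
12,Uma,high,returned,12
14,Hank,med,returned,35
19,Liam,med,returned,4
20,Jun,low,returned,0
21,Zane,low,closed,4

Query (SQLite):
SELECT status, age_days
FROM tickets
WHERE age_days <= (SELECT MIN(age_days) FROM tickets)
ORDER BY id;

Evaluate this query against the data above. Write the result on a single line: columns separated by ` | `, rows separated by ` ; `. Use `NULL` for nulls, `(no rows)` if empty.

returned | 0

Scalar subquery: MIN(age_days) over all tickets rows = 0.
Keep rows where age_days <= that value.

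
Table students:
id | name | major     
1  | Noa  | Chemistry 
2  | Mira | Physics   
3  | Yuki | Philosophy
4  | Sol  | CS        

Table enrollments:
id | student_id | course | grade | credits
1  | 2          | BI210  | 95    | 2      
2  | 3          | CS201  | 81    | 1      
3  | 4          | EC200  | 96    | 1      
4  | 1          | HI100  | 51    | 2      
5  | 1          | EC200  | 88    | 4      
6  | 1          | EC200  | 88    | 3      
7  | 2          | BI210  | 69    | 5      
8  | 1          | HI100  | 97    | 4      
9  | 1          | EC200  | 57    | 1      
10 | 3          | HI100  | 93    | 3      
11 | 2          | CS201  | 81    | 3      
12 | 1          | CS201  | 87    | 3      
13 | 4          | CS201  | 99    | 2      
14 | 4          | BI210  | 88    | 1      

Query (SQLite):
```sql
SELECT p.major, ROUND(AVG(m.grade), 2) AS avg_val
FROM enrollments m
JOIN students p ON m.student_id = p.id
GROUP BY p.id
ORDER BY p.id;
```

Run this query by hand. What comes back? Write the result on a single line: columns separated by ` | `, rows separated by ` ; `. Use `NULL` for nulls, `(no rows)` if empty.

Join each enrollments row to its students via student_id.
Group joined rows by students.id; compute ROUND(AVG(m.grade), 2) per group.
  1: ids {4, 5, 6, 8, 9, 12} → ROUND(AVG(m.grade), 2)=78
  2: ids {1, 7, 11} → ROUND(AVG(m.grade), 2)=81.67
  3: ids {2, 10} → ROUND(AVG(m.grade), 2)=87
  4: ids {3, 13, 14} → ROUND(AVG(m.grade), 2)=94.33

Chemistry | 78 ; Physics | 81.67 ; Philosophy | 87 ; CS | 94.33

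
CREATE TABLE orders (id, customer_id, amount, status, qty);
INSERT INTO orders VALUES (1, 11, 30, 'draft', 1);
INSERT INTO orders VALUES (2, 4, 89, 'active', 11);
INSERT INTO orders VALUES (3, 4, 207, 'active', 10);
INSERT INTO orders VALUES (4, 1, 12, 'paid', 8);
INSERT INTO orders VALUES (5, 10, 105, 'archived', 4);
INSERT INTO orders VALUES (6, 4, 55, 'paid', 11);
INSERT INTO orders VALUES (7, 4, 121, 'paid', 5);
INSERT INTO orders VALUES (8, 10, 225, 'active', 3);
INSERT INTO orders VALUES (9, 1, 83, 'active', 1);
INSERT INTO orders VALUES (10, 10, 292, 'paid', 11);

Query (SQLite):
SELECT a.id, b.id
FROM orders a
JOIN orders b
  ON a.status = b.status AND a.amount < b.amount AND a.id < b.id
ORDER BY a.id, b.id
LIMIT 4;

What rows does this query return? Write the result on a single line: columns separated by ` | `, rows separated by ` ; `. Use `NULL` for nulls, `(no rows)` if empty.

2 | 3 ; 2 | 8 ; 3 | 8 ; 4 | 6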